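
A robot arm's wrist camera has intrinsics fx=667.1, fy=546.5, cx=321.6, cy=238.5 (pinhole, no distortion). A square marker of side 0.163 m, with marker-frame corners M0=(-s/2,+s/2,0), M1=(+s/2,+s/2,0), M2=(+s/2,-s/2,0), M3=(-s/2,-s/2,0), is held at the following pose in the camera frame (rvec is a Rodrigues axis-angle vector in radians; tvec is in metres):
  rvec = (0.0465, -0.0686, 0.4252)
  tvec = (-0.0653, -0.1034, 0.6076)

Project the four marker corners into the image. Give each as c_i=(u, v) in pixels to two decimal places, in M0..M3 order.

Intrinsics K: fx=667.1, fy=546.5, cx=321.6, cy=238.5
Marker side s = 0.163 m; corners in marker frame (Z=0):
  M0 = (-0.0815, +0.0815, 0)
  M1 = (+0.0815, +0.0815, 0)
  M2 = (+0.0815, -0.0815, 0)
  M3 = (-0.0815, -0.0815, 0)
rvec = (0.0465, -0.0686, 0.4252), |rvec| = θ = 0.43320 rad = 24.821°
Rodrigues: sinθ=0.41978, 1−cosθ=0.09237; R = I + sinθ·[k]× + (1−cosθ)·[k]×²:
    [+0.90869 -0.41360 -0.05674]
    [+0.41045 +0.90994 -0.05942]
    [+0.07621 +0.03070 +0.99662]
t = (-0.0653, -0.1034, 0.6076) m
M0: Pc = R·M0+t = (-0.17307, -0.06269, +0.60389); u = 667.1·(-0.17307)/0.60389 + 321.6 = 130.4190, v = 546.5·(-0.06269)/0.60389 + 238.5 = 181.7662
M1: Pc = R·M1+t = (-0.02495, +0.00421, +0.61631); u = 667.1·(-0.02495)/0.61631 + 321.6 = 294.5943, v = 546.5·(+0.00421)/0.61631 + 238.5 = 242.2353
M2: Pc = R·M2+t = (+0.04247, -0.14411, +0.61131); u = 667.1·(+0.04247)/0.61131 + 321.6 = 367.9420, v = 546.5·(-0.14411)/0.61131 + 238.5 = 109.6695
M3: Pc = R·M3+t = (-0.10565, -0.21101, +0.59889); u = 667.1·(-0.10565)/0.59889 + 321.6 = 203.9162, v = 546.5·(-0.21101)/0.59889 + 238.5 = 45.9456

c0=(130.42, 181.77) c1=(294.59, 242.24) c2=(367.94, 109.67) c3=(203.92, 45.95)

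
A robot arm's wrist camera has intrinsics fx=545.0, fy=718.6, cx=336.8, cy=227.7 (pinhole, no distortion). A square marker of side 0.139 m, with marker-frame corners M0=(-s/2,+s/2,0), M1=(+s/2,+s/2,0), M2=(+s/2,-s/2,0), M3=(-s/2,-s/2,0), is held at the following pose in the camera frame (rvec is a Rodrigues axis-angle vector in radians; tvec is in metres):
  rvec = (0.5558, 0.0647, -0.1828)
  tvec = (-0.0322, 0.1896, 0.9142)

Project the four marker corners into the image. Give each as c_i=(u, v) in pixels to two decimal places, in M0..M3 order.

Intrinsics K: fx=545.0, fy=718.6, cx=336.8, cy=227.7
Marker side s = 0.139 m; corners in marker frame (Z=0):
  M0 = (-0.0695, +0.0695, 0)
  M1 = (+0.0695, +0.0695, 0)
  M2 = (+0.0695, -0.0695, 0)
  M3 = (-0.0695, -0.0695, 0)
rvec = (0.5558, 0.0647, -0.1828), |rvec| = θ = 0.58866 rad = 33.727°
Rodrigues: sinθ=0.55524, 1−cosθ=0.16831; R = I + sinθ·[k]× + (1−cosθ)·[k]×²:
    [+0.98174 +0.18989 +0.01168]
    [-0.15496 +0.83372 -0.53000]
    [-0.11038 +0.51851 +0.84792]
t = (-0.0322, 0.1896, 0.9142) m
M0: Pc = R·M0+t = (-0.08723, +0.25831, +0.95791); u = 545.0·(-0.08723)/0.95791 + 336.8 = 287.1688, v = 718.6·(+0.25831)/0.95791 + 227.7 = 421.4805
M1: Pc = R·M1+t = (+0.04923, +0.23677, +0.94257); u = 545.0·(+0.04923)/0.94257 + 336.8 = 365.2641, v = 718.6·(+0.23677)/0.94257 + 227.7 = 408.2136
M2: Pc = R·M2+t = (+0.02283, +0.12089, +0.87049); u = 545.0·(+0.02283)/0.87049 + 336.8 = 351.0955, v = 718.6·(+0.12089)/0.87049 + 227.7 = 327.4933
M3: Pc = R·M3+t = (-0.11363, +0.14243, +0.88583); u = 545.0·(-0.11363)/0.88583 + 336.8 = 266.8916, v = 718.6·(+0.14243)/0.88583 + 227.7 = 343.2376

c0=(287.17, 421.48) c1=(365.26, 408.21) c2=(351.10, 327.49) c3=(266.89, 343.24)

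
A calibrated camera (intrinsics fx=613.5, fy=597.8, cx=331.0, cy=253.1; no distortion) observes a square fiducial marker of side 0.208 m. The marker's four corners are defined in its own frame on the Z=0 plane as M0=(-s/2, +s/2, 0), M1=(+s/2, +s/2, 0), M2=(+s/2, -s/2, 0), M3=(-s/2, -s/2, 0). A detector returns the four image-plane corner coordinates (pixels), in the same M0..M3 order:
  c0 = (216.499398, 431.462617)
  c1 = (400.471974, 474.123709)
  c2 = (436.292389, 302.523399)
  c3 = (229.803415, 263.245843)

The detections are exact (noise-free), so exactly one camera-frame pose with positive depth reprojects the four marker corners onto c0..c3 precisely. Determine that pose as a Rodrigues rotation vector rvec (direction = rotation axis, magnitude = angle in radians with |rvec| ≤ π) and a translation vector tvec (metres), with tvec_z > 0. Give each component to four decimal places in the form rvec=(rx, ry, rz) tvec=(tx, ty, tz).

Intrinsics K: fx=613.5, fy=597.8, cx=331.0, cy=253.1
Marker side s = 0.208 m; corners in marker frame (Z=0):
  M0 = (-0.1040, +0.1040, 0)
  M1 = (+0.1040, +0.1040, 0)
  M2 = (+0.1040, -0.1040, 0)
  M3 = (-0.1040, -0.1040, 0)
Detected image corners:
  c0 = (216.499398, 431.462617) px
  c1 = (400.471974, 474.123709) px
  c2 = (436.292389, 302.523399) px
  c3 = (229.803415, 263.245843) px
Planar DLT: solve 8×8 A·h = b for H (H[2,2]=1):
  H  [+864.21628 +52.03863 +317.83368]
  H  [+115.50134 +1010.33417 +372.01594]
  H  [-0.22268 +0.52647 +1.00000]
B = K⁻¹H; ‖b₁‖=1.571464, ‖b₂‖=1.571464; λ = 2/(‖b₁‖+‖b₂‖) = 0.636349, sign → tz>0 ⇒ λ=+0.636349
r₁ = λ·B[:,0] = (+0.97286,+0.18295,-0.14170); r₂ = λ·B[:,1] = (-0.12677,+0.93364,+0.33502)
r₃ = r₁×r₂ = (+0.19359,-0.30796,+0.93150); SVD([r₁ r₂ r₃]) → R = UVᵀ:
  R  [+0.97286 -0.12677 +0.19359]
  R  [+0.18295 +0.93364 -0.30796]
  R  [-0.14170 +0.33502 +0.93150]
t = (-0.01366, +0.12658, +0.63635) m
tr R = 2.837997; θ = arccos((tr R − 1)/2) = 0.405263 rad = 23.220°
axis k = ((R−Rᵀ)₃₂, (R−Rᵀ)₁₃, (R−Rᵀ)₂₁) / (2 sinθ) = (+0.815418, +0.425222, +0.392784)
rvec = θ·k = (+0.330459, +0.172327, +0.159181)

rvec=(0.3305, 0.1723, 0.1592) tvec=(-0.0137, 0.1266, 0.6363)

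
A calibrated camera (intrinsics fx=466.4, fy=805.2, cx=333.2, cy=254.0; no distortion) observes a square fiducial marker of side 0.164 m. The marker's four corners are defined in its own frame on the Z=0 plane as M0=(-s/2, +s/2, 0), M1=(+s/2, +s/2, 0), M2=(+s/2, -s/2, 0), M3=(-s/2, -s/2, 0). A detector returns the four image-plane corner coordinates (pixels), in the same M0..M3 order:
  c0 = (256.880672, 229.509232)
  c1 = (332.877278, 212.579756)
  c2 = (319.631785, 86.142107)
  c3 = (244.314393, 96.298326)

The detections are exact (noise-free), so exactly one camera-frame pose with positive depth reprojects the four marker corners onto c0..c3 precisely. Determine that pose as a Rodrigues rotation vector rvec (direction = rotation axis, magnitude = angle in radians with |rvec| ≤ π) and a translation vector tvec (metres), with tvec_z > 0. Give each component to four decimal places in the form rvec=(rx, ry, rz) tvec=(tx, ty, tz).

Intrinsics K: fx=466.4, fy=805.2, cx=333.2, cy=254.0
Marker side s = 0.164 m; corners in marker frame (Z=0):
  M0 = (-0.0820, +0.0820, 0)
  M1 = (+0.0820, +0.0820, 0)
  M2 = (+0.0820, -0.0820, 0)
  M3 = (-0.0820, -0.0820, 0)
Detected image corners:
  c0 = (256.880672, 229.509232) px
  c1 = (332.877278, 212.579756) px
  c2 = (319.631785, 86.142107) px
  c3 = (244.314393, 96.298326) px
Planar DLT: solve 8×8 A·h = b for H (H[2,2]=1):
  H  [+549.83805 +47.85544 +289.32151]
  H  [-34.47178 +774.36954 +155.39183]
  H  [+0.30695 -0.10710 +1.00000]
B = K⁻¹H; ‖b₁‖=1.017137, ‖b₂‖=1.017137; λ = 2/(‖b₁‖+‖b₂‖) = 0.983152, sign → tz>0 ⇒ λ=+0.983152
r₁ = λ·B[:,0] = (+0.94344,-0.13729,+0.30178); r₂ = λ·B[:,1] = (+0.17610,+0.97872,-0.10530)
r₃ = r₁×r₂ = (-0.28090,+0.15249,+0.94754); SVD([r₁ r₂ r₃]) → R = UVᵀ:
  R  [+0.94344 +0.17610 -0.28090]
  R  [-0.13729 +0.97872 +0.15249]
  R  [+0.30178 -0.10530 +0.94754]
t = (-0.09249, -0.12040, +0.98315) m
tr R = 2.869709; θ = arccos((tr R − 1)/2) = 0.362947 rad = 20.795°
axis k = ((R−Rᵀ)₃₂, (R−Rᵀ)₁₃, (R−Rᵀ)₂₁) / (2 sinθ) = (-0.363045, -0.820612, -0.441356)
rvec = θ·k = (-0.131766, -0.297839, -0.160189)

rvec=(-0.1318, -0.2978, -0.1602) tvec=(-0.0925, -0.1204, 0.9832)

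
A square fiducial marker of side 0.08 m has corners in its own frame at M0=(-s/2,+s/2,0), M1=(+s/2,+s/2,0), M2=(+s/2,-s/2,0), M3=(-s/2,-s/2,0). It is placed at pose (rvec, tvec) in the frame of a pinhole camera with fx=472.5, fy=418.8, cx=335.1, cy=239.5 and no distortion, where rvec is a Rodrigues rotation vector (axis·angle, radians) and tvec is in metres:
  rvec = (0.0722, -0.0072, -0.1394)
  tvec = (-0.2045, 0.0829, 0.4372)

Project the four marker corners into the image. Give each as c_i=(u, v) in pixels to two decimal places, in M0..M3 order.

c0=(78.92, 361.30) c1=(164.05, 350.67) c2=(149.72, 275.97) c3=(63.44, 286.72)

Intrinsics K: fx=472.5, fy=418.8, cx=335.1, cy=239.5
Marker side s = 0.08 m; corners in marker frame (Z=0):
  M0 = (-0.0400, +0.0400, 0)
  M1 = (+0.0400, +0.0400, 0)
  M2 = (+0.0400, -0.0400, 0)
  M3 = (-0.0400, -0.0400, 0)
rvec = (0.0722, -0.0072, -0.1394), |rvec| = θ = 0.15715 rad = 9.004°
Rodrigues: sinθ=0.15651, 1−cosθ=0.01232; R = I + sinθ·[k]× + (1−cosθ)·[k]×²:
    [+0.99028 +0.13857 -0.01219]
    [-0.13909 +0.98770 -0.07140]
    [+0.00215 +0.07240 +0.99737]
t = (-0.2045, 0.0829, 0.4372) m
M0: Pc = R·M0+t = (-0.23857, +0.12797, +0.44001); u = 472.5·(-0.23857)/0.44001 + 335.1 = 78.9160, v = 418.8·(+0.12797)/0.44001 + 239.5 = 361.3028
M1: Pc = R·M1+t = (-0.15935, +0.11684, +0.44018); u = 472.5·(-0.15935)/0.44018 + 335.1 = 164.0547, v = 418.8·(+0.11684)/0.44018 + 239.5 = 350.6689
M2: Pc = R·M2+t = (-0.17043, +0.03783, +0.43439); u = 472.5·(-0.17043)/0.43439 + 335.1 = 149.7160, v = 418.8·(+0.03783)/0.43439 + 239.5 = 275.9708
M3: Pc = R·M3+t = (-0.24965, +0.04896, +0.43422); u = 472.5·(-0.24965)/0.43422 + 335.1 = 63.4359, v = 418.8·(+0.04896)/0.43422 + 239.5 = 286.7171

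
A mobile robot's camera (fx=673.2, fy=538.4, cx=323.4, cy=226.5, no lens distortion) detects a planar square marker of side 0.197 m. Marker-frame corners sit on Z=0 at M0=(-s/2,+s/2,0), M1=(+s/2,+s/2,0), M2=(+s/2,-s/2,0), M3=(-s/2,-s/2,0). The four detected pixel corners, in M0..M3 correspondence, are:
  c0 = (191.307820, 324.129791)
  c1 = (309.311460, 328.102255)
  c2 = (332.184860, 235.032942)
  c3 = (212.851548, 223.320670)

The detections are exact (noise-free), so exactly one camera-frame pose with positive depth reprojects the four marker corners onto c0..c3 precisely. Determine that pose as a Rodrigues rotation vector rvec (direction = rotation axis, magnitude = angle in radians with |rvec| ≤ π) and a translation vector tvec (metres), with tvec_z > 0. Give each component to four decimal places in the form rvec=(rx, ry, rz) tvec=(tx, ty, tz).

rvec=(0.1766, -0.4170, 0.1588) tvec=(-0.0934, 0.1014, 1.0512)

Intrinsics K: fx=673.2, fy=538.4, cx=323.4, cy=226.5
Marker side s = 0.197 m; corners in marker frame (Z=0):
  M0 = (-0.0985, +0.0985, 0)
  M1 = (+0.0985, +0.0985, 0)
  M2 = (+0.0985, -0.0985, 0)
  M3 = (-0.0985, -0.0985, 0)
Detected image corners:
  c0 = (191.307820, 324.129791) px
  c1 = (309.311460, 328.102255) px
  c2 = (332.184860, 235.032942) px
  c3 = (212.851548, 223.320670) px
Planar DLT: solve 8×8 A·h = b for H (H[2,2]=1):
  H  [+705.51760 -78.68589 +263.57777]
  H  [+149.14614 +527.61499 +278.42309]
  H  [+0.39471 +0.13075 +1.00000]
B = K⁻¹H; ‖b₁‖=0.951285, ‖b₂‖=0.951285; λ = 2/(‖b₁‖+‖b₂‖) = 1.051210, sign → tz>0 ⇒ λ=+1.051210
r₁ = λ·B[:,0] = (+0.90235,+0.11665,+0.41492); r₂ = λ·B[:,1] = (-0.18890,+0.97233,+0.13744)
r₃ = r₁×r₂ = (-0.38741,-0.20240,+0.89942); SVD([r₁ r₂ r₃]) → R = UVᵀ:
  R  [+0.90235 -0.18890 -0.38741]
  R  [+0.11665 +0.97233 -0.20240]
  R  [+0.41492 +0.13744 +0.89942]
t = (-0.09341, +0.10138, +1.05121) m
tr R = 2.774094; θ = arccos((tr R − 1)/2) = 0.479887 rad = 27.496°
axis k = ((R−Rᵀ)₃₂, (R−Rᵀ)₁₃, (R−Rᵀ)₂₁) / (2 sinθ) = (+0.368049, -0.868932, +0.330905)
rvec = θ·k = (+0.176622, -0.416989, +0.158797)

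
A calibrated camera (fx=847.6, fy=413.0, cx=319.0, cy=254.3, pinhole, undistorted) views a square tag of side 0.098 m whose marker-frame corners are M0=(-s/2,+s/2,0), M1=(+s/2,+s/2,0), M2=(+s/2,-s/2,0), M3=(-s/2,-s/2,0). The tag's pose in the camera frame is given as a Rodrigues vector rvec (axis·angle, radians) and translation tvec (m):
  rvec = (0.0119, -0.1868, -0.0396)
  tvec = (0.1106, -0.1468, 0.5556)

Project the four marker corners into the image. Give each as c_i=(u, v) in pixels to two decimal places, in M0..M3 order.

c0=(418.69, 181.96) c1=(559.71, 181.39) c2=(554.73, 109.48) c3=(413.14, 107.66)

Intrinsics K: fx=847.6, fy=413.0, cx=319.0, cy=254.3
Marker side s = 0.098 m; corners in marker frame (Z=0):
  M0 = (-0.0490, +0.0490, 0)
  M1 = (+0.0490, +0.0490, 0)
  M2 = (+0.0490, -0.0490, 0)
  M3 = (-0.0490, -0.0490, 0)
rvec = (0.0119, -0.1868, -0.0396), |rvec| = θ = 0.19132 rad = 10.962°
Rodrigues: sinθ=0.19016, 1−cosθ=0.01825; R = I + sinθ·[k]× + (1−cosθ)·[k]×²:
    [+0.98182 +0.03825 -0.18590]
    [-0.04047 +0.99915 -0.00814]
    [+0.18543 +0.01551 +0.98254]
t = (0.1106, -0.1468, 0.5556) m
M0: Pc = R·M0+t = (+0.06436, -0.09586, +0.54727); u = 847.6·(+0.06436)/0.54727 + 319.0 = 418.6862, v = 413.0·(-0.09586)/0.54727 + 254.3 = 181.9602
M1: Pc = R·M1+t = (+0.16058, -0.09982, +0.56545); u = 847.6·(+0.16058)/0.56545 + 319.0 = 559.7139, v = 413.0·(-0.09982)/0.56545 + 254.3 = 181.3884
M2: Pc = R·M2+t = (+0.15684, -0.19774, +0.56393); u = 847.6·(+0.15684)/0.56393 + 319.0 = 554.7286, v = 413.0·(-0.19774)/0.56393 + 254.3 = 109.4811
M3: Pc = R·M3+t = (+0.06062, -0.19378, +0.54575); u = 847.6·(+0.06062)/0.54575 + 319.0 = 413.1421, v = 413.0·(-0.19378)/0.54575 + 254.3 = 107.6602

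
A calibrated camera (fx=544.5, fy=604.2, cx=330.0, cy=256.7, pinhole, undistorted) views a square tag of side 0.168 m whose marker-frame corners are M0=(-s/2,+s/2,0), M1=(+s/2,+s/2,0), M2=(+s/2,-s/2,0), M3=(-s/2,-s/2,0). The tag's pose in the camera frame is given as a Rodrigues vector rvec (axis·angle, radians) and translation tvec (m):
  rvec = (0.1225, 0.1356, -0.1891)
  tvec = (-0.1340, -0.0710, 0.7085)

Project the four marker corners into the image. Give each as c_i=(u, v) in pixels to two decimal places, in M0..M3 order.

Intrinsics K: fx=544.5, fy=604.2, cx=330.0, cy=256.7
Marker side s = 0.168 m; corners in marker frame (Z=0):
  M0 = (-0.0840, +0.0840, 0)
  M1 = (+0.0840, +0.0840, 0)
  M2 = (+0.0840, -0.0840, 0)
  M3 = (-0.0840, -0.0840, 0)
rvec = (0.1225, 0.1356, -0.1891), |rvec| = θ = 0.26297 rad = 15.067°
Rodrigues: sinθ=0.25995, 1−cosθ=0.03438; R = I + sinθ·[k]× + (1−cosθ)·[k]×²:
    [+0.97308 +0.19519 +0.12253]
    [-0.17867 +0.97476 -0.13384]
    [-0.14556 +0.10835 +0.98340]
t = (-0.1340, -0.0710, 0.7085) m
M0: Pc = R·M0+t = (-0.19934, +0.02589, +0.72983); u = 544.5·(-0.19934)/0.72983 + 330.0 = 181.2767, v = 604.2·(+0.02589)/0.72983 + 256.7 = 278.1322
M1: Pc = R·M1+t = (-0.03587, -0.00413, +0.70537); u = 544.5·(-0.03587)/0.70537 + 330.0 = 302.3144, v = 604.2·(-0.00413)/0.70537 + 256.7 = 253.1639
M2: Pc = R·M2+t = (-0.06866, -0.16789, +0.68717); u = 544.5·(-0.06866)/0.68717 + 330.0 = 275.5980, v = 604.2·(-0.16789)/0.68717 + 256.7 = 109.0831
M3: Pc = R·M3+t = (-0.23213, -0.13787, +0.71163); u = 544.5·(-0.23213)/0.71163 + 330.0 = 152.3824, v = 604.2·(-0.13787)/0.71163 + 256.7 = 139.6411

c0=(181.28, 278.13) c1=(302.31, 253.16) c2=(275.60, 109.08) c3=(152.38, 139.64)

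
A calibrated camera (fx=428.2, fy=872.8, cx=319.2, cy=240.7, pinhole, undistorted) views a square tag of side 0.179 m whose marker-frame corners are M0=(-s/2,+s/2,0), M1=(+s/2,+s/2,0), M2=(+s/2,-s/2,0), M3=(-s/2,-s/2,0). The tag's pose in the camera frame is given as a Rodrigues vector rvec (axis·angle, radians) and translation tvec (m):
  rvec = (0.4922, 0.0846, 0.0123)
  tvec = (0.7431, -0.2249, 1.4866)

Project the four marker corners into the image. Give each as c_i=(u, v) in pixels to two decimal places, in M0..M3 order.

Intrinsics K: fx=428.2, fy=872.8, cx=319.2, cy=240.7
Marker side s = 0.179 m; corners in marker frame (Z=0):
  M0 = (-0.0895, +0.0895, 0)
  M1 = (+0.0895, +0.0895, 0)
  M2 = (+0.0895, -0.0895, 0)
  M3 = (-0.0895, -0.0895, 0)
rvec = (0.4922, 0.0846, 0.0123), |rvec| = θ = 0.49957 rad = 28.623°
Rodrigues: sinθ=0.47905, 1−cosθ=0.12221; R = I + sinθ·[k]× + (1−cosθ)·[k]×²:
    [+0.99642 +0.00860 +0.08409]
    [+0.03219 +0.88129 -0.47147]
    [-0.07816 +0.47249 +0.87786]
t = (0.7431, -0.2249, 1.4866) m
M0: Pc = R·M0+t = (+0.65469, -0.14890, +1.53588); u = 428.2·(+0.65469)/1.53588 + 319.2 = 501.7257, v = 872.8·(-0.14890)/1.53588 + 240.7 = 156.0815
M1: Pc = R·M1+t = (+0.83305, -0.14314, +1.52189); u = 428.2·(+0.83305)/1.52189 + 319.2 = 553.5868, v = 872.8·(-0.14314)/1.52189 + 240.7 = 158.6076
M2: Pc = R·M2+t = (+0.83151, -0.30090, +1.43732); u = 428.2·(+0.83151)/1.43732 + 319.2 = 566.9204, v = 872.8·(-0.30090)/1.43732 + 240.7 = 57.9836
M3: Pc = R·M3+t = (+0.65315, -0.30666, +1.45131); u = 428.2·(+0.65315)/1.45131 + 319.2 = 511.9085, v = 872.8·(-0.30666)/1.45131 + 240.7 = 56.2803

c0=(501.73, 156.08) c1=(553.59, 158.61) c2=(566.92, 57.98) c3=(511.91, 56.28)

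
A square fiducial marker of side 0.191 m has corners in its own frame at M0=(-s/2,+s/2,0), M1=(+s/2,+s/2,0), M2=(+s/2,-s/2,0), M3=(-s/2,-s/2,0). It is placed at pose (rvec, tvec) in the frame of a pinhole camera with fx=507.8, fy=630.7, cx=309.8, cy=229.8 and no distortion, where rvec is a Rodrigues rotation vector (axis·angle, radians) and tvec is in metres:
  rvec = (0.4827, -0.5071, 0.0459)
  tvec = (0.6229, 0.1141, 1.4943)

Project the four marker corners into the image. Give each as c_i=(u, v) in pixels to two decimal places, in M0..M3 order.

c0=(488.38, 317.00) c1=(531.80, 306.24) c2=(554.38, 239.14) c3=(509.88, 246.18)

Intrinsics K: fx=507.8, fy=630.7, cx=309.8, cy=229.8
Marker side s = 0.191 m; corners in marker frame (Z=0):
  M0 = (-0.0955, +0.0955, 0)
  M1 = (+0.0955, +0.0955, 0)
  M2 = (+0.0955, -0.0955, 0)
  M3 = (-0.0955, -0.0955, 0)
rvec = (0.4827, -0.5071, 0.0459), |rvec| = θ = 0.70161 rad = 40.199°
Rodrigues: sinθ=0.64545, 1−cosθ=0.23620; R = I + sinθ·[k]× + (1−cosθ)·[k]×²:
    [+0.87560 -0.15968 -0.45588]
    [-0.07522 +0.88719 -0.45523]
    [+0.47714 +0.43289 +0.76481]
t = (0.6229, 0.1141, 1.4943) m
M0: Pc = R·M0+t = (+0.52403, +0.20601, +1.49007); u = 507.8·(+0.52403)/1.49007 + 309.8 = 488.3836, v = 630.7·(+0.20601)/1.49007 + 229.8 = 316.9976
M1: Pc = R·M1+t = (+0.69127, +0.19164, +1.58121); u = 507.8·(+0.69127)/1.58121 + 309.8 = 531.7995, v = 630.7·(+0.19164)/1.58121 + 229.8 = 306.2410
M2: Pc = R·M2+t = (+0.72177, +0.02219, +1.49853); u = 507.8·(+0.72177)/1.49853 + 309.8 = 554.3833, v = 630.7·(+0.02219)/1.49853 + 229.8 = 239.1391
M3: Pc = R·M3+t = (+0.55453, +0.03656, +1.40739); u = 507.8·(+0.55453)/1.40739 + 309.8 = 509.8792, v = 630.7·(+0.03656)/1.40739 + 229.8 = 246.1825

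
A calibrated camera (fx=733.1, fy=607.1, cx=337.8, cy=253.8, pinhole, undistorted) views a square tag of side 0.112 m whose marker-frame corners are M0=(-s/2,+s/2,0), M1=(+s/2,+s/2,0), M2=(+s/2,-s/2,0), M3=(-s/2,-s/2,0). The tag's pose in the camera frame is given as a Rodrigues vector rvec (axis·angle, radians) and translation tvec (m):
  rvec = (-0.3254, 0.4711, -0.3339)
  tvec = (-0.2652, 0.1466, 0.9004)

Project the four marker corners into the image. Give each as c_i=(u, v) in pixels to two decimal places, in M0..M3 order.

Intrinsics K: fx=733.1, fy=607.1, cx=337.8, cy=253.8
Marker side s = 0.112 m; corners in marker frame (Z=0):
  M0 = (-0.0560, +0.0560, 0)
  M1 = (+0.0560, +0.0560, 0)
  M2 = (+0.0560, -0.0560, 0)
  M3 = (-0.0560, -0.0560, 0)
rvec = (-0.3254, 0.4711, -0.3339), |rvec| = θ = 0.66280 rad = 37.976°
Rodrigues: sinθ=0.61533, 1−cosθ=0.21173; R = I + sinθ·[k]× + (1−cosθ)·[k]×²:
    [+0.83930 +0.23610 +0.48972]
    [-0.38387 +0.89523 +0.22628]
    [-0.38499 -0.37791 +0.84200]
t = (-0.2652, 0.1466, 0.9004) m
M0: Pc = R·M0+t = (-0.29898, +0.21823, +0.90080); u = 733.1·(-0.29898)/0.90080 + 337.8 = 94.4802, v = 607.1·(+0.21823)/0.90080 + 253.8 = 400.8778
M1: Pc = R·M1+t = (-0.20498, +0.17524, +0.85768); u = 733.1·(-0.20498)/0.85768 + 337.8 = 162.5956, v = 607.1·(+0.17524)/0.85768 + 253.8 = 377.8397
M2: Pc = R·M2+t = (-0.23142, +0.07497, +0.90000); u = 733.1·(-0.23142)/0.90000 + 337.8 = 149.2956, v = 607.1·(+0.07497)/0.90000 + 253.8 = 304.3715
M3: Pc = R·M3+t = (-0.32542, +0.11796, +0.94312); u = 733.1·(-0.32542)/0.94312 + 337.8 = 84.8452, v = 607.1·(+0.11796)/0.94312 + 253.8 = 329.7346

c0=(94.48, 400.88) c1=(162.60, 377.84) c2=(149.30, 304.37) c3=(84.85, 329.73)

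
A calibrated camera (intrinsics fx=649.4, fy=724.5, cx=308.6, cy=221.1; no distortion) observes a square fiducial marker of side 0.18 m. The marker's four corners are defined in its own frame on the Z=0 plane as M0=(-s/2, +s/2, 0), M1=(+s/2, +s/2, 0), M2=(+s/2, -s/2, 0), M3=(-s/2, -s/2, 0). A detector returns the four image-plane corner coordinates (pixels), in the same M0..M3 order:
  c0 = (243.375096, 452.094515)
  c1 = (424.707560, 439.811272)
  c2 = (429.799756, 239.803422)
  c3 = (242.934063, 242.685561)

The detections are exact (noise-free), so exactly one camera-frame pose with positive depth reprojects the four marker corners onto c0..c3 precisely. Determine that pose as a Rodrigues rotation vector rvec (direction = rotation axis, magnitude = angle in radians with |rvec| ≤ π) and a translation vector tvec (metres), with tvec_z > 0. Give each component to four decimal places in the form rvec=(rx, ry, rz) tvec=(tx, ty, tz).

rvec=(0.1066, -0.1638, -0.0003) tvec=(0.0276, 0.1065, 0.6224)

Intrinsics K: fx=649.4, fy=724.5, cx=308.6, cy=221.1
Marker side s = 0.18 m; corners in marker frame (Z=0):
  M0 = (-0.0900, +0.0900, 0)
  M1 = (+0.0900, +0.0900, 0)
  M2 = (+0.0900, -0.0900, 0)
  M3 = (-0.0900, -0.0900, 0)
Detected image corners:
  c0 = (243.375096, 452.094515) px
  c1 = (424.707560, 439.811272) px
  c2 = (429.799756, 239.803422) px
  c3 = (242.934063, 242.685561) px
Planar DLT: solve 8×8 A·h = b for H (H[2,2]=1):
  H  [+1110.17380 +43.79660 +337.35221]
  H  [+47.30512 +1195.16201 +345.07807]
  H  [+0.26144 +0.17028 +1.00000]
B = K⁻¹H; ‖b₁‖=1.606777, ‖b₂‖=1.606777; λ = 2/(‖b₁‖+‖b₂‖) = 0.622364, sign → tz>0 ⇒ λ=+0.622364
r₁ = λ·B[:,0] = (+0.98663,-0.00902,+0.16271); r₂ = λ·B[:,1] = (-0.00839,+0.99433,+0.10598)
r₃ = r₁×r₂ = (-0.16275,-0.10592,+0.98097); SVD([r₁ r₂ r₃]) → R = UVᵀ:
  R  [+0.98663 -0.00839 -0.16275]
  R  [-0.00902 +0.99433 -0.10592]
  R  [+0.16271 +0.10598 +0.98097]
t = (+0.02756, +0.10650, +0.62236) m
tr R = 2.961931; θ = arccos((tr R − 1)/2) = 0.195422 rad = 11.197°
axis k = ((R−Rᵀ)₃₂, (R−Rᵀ)₁₃, (R−Rᵀ)₂₁) / (2 sinθ) = (+0.545622, -0.838030, -0.001629)
rvec = θ·k = (+0.106627, -0.163770, -0.000318)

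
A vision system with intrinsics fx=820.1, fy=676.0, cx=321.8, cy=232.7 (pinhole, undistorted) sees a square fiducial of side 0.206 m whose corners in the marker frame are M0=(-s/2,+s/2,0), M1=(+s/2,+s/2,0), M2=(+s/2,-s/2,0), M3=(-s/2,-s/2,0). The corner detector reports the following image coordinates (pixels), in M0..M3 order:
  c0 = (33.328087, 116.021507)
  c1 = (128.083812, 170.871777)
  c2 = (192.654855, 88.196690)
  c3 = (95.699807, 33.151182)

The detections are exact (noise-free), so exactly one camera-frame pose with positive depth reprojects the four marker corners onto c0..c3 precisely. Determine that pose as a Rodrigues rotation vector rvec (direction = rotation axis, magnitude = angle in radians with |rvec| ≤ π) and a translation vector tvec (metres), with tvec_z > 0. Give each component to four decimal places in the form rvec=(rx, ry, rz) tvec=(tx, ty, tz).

Intrinsics K: fx=820.1, fy=676.0, cx=321.8, cy=232.7
Marker side s = 0.206 m; corners in marker frame (Z=0):
  M0 = (-0.1030, +0.1030, 0)
  M1 = (+0.1030, +0.1030, 0)
  M2 = (+0.1030, -0.1030, 0)
  M3 = (-0.1030, -0.1030, 0)
Detected image corners:
  c0 = (33.328087, 116.021507) px
  c1 = (128.083812, 170.871777) px
  c2 = (192.654855, 88.196690) px
  c3 = (95.699807, 33.151182) px
Planar DLT: solve 8×8 A·h = b for H (H[2,2]=1):
  H  [+460.39115 -298.79781 +111.95724]
  H  [+262.30310 +410.24531 +102.28972]
  H  [-0.04341 +0.08264 +1.00000]
B = K⁻¹H; ‖b₁‖=0.706280, ‖b₂‖=0.706280; λ = 2/(‖b₁‖+‖b₂‖) = 1.415870, sign → tz>0 ⇒ λ=+1.415870
r₁ = λ·B[:,0] = (+0.81896,+0.57055,-0.06146); r₂ = λ·B[:,1] = (-0.56177,+0.81898,+0.11700)
r₃ = r₁×r₂ = (+0.11709,-0.06129,+0.99123); SVD([r₁ r₂ r₃]) → R = UVᵀ:
  R  [+0.81896 -0.56177 +0.11709]
  R  [+0.57055 +0.81898 -0.06129]
  R  [-0.06146 +0.11700 +0.99123]
t = (-0.36229, -0.27314, +1.41587) m
tr R = 2.629167; θ = arccos((tr R − 1)/2) = 0.618786 rad = 35.454°
axis k = ((R−Rᵀ)₃₂, (R−Rᵀ)₁₃, (R−Rᵀ)₂₁) / (2 sinθ) = (+0.153693, +0.153909, +0.976059)
rvec = θ·k = (+0.095103, +0.095237, +0.603971)

rvec=(0.0951, 0.0952, 0.6040) tvec=(-0.3623, -0.2731, 1.4159)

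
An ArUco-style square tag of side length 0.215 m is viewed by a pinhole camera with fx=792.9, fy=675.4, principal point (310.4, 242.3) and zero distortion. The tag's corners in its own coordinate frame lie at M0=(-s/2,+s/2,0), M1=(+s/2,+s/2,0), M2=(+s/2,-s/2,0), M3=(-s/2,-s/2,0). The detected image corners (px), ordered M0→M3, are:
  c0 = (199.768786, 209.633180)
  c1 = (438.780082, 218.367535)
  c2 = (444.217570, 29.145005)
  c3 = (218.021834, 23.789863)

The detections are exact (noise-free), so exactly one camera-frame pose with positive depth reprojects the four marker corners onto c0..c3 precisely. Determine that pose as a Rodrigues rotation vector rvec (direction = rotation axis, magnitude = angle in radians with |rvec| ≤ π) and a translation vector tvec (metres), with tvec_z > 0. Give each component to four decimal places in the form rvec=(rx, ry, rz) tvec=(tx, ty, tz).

Intrinsics K: fx=792.9, fy=675.4, cx=310.4, cy=242.3
Marker side s = 0.215 m; corners in marker frame (Z=0):
  M0 = (-0.1075, +0.1075, 0)
  M1 = (+0.1075, +0.1075, 0)
  M2 = (+0.1075, -0.1075, 0)
  M3 = (-0.1075, -0.1075, 0)
Detected image corners:
  c0 = (199.768786, 209.633180) px
  c1 = (438.780082, 218.367535) px
  c2 = (444.217570, 29.145005) px
  c3 = (218.021834, 23.789863) px
Planar DLT: solve 8×8 A·h = b for H (H[2,2]=1):
  H  [+1056.96529 -139.89307 +324.43691]
  H  [+23.64418 +840.91897 +117.58477]
  H  [-0.07404 -0.26003 +1.00000]
B = K⁻¹H; ‖b₁‖=1.365423, ‖b₂‖=1.365423; λ = 2/(‖b₁‖+‖b₂‖) = 0.732374, sign → tz>0 ⇒ λ=+0.732374
r₁ = λ·B[:,0] = (+0.99751,+0.04509,-0.05423); r₂ = λ·B[:,1] = (-0.05466,+0.98018,-0.19044)
r₃ = r₁×r₂ = (+0.04456,+0.19293,+0.98020); SVD([r₁ r₂ r₃]) → R = UVᵀ:
  R  [+0.99751 -0.05466 +0.04456]
  R  [+0.04509 +0.98018 +0.19293]
  R  [-0.05423 -0.19044 +0.98020]
t = (+0.01297, -0.13524, +0.73237) m
tr R = 2.957886; θ = arccos((tr R − 1)/2) = 0.205580 rad = 11.779°
axis k = ((R−Rᵀ)₃₂, (R−Rᵀ)₁₃, (R−Rᵀ)₂₁) / (2 sinθ) = (-0.939015, +0.241975, +0.244335)
rvec = θ·k = (-0.193042, +0.049745, +0.050230)

rvec=(-0.1930, 0.0497, 0.0502) tvec=(0.0130, -0.1352, 0.7324)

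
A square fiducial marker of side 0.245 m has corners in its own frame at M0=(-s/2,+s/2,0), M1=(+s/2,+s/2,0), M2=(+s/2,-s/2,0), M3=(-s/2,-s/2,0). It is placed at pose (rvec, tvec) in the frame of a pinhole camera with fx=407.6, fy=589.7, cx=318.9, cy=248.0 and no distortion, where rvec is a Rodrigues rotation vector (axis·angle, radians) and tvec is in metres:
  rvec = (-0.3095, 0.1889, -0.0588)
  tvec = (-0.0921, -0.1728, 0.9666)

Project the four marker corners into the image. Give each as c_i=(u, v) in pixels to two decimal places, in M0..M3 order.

Intrinsics K: fx=407.6, fy=589.7, cx=318.9, cy=248.0
Marker side s = 0.245 m; corners in marker frame (Z=0):
  M0 = (-0.1225, +0.1225, 0)
  M1 = (+0.1225, +0.1225, 0)
  M2 = (+0.1225, -0.1225, 0)
  M3 = (-0.1225, -0.1225, 0)
rvec = (-0.3095, 0.1889, -0.0588), |rvec| = θ = 0.36733 rad = 21.046°
Rodrigues: sinθ=0.35912, 1−cosθ=0.06671; R = I + sinθ·[k]× + (1−cosθ)·[k]×²:
    [+0.98065 +0.02858 +0.19368]
    [-0.08639 +0.95093 +0.29710]
    [-0.17568 -0.30808 +0.93500]
t = (-0.0921, -0.1728, 0.9666) m
M0: Pc = R·M0+t = (-0.20873, -0.04573, +0.95038); u = 407.6·(-0.20873)/0.95038 + 318.9 = 229.3806, v = 589.7·(-0.04573)/0.95038 + 248.0 = 219.6264
M1: Pc = R·M1+t = (+0.03153, -0.06689, +0.90734); u = 407.6·(+0.03153)/0.90734 + 318.9 = 333.0644, v = 589.7·(-0.06689)/0.90734 + 248.0 = 204.5242
M2: Pc = R·M2+t = (+0.02453, -0.29987, +0.98282); u = 407.6·(+0.02453)/0.98282 + 318.9 = 329.0725, v = 589.7·(-0.29987)/0.98282 + 248.0 = 68.0740
M3: Pc = R·M3+t = (-0.21573, -0.27871, +1.02586); u = 407.6·(-0.21573)/1.02586 + 318.9 = 233.1848, v = 589.7·(-0.27871)/1.02586 + 248.0 = 87.7901

c0=(229.38, 219.63) c1=(333.06, 204.52) c2=(329.07, 68.07) c3=(233.18, 87.79)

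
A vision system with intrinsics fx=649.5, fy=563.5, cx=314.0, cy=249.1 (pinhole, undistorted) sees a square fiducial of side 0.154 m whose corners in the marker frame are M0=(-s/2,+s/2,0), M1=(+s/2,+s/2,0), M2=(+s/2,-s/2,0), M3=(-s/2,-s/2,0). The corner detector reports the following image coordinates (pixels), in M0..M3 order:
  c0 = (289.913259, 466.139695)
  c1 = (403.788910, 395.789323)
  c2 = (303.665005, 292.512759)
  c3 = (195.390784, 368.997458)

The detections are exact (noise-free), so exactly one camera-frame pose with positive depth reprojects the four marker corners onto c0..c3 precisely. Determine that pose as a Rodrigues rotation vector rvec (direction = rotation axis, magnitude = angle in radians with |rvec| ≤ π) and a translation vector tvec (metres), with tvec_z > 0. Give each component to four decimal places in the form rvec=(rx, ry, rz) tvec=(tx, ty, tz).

Intrinsics K: fx=649.5, fy=563.5, cx=314.0, cy=249.1
Marker side s = 0.154 m; corners in marker frame (Z=0):
  M0 = (-0.0770, +0.0770, 0)
  M1 = (+0.0770, +0.0770, 0)
  M2 = (+0.0770, -0.0770, 0)
  M3 = (-0.0770, -0.0770, 0)
Detected image corners:
  c0 = (289.913259, 466.139695) px
  c1 = (403.788910, 395.789323) px
  c2 = (303.665005, 292.512759) px
  c3 = (195.390784, 368.997458) px
Planar DLT: solve 8×8 A·h = b for H (H[2,2]=1):
  H  [+605.52390 +635.20707 +296.57688]
  H  [-624.57079 +654.94549 +382.00604]
  H  [-0.38821 +0.01268 +1.00000]
B = K⁻¹H; ‖b₁‖=1.510819, ‖b₂‖=1.510819; λ = 2/(‖b₁‖+‖b₂‖) = 0.661893, sign → tz>0 ⇒ λ=+0.661893
r₁ = λ·B[:,0] = (+0.74130,-0.62004,-0.25695); r₂ = λ·B[:,1] = (+0.64327,+0.76559,+0.00839)
r₃ = r₁×r₂ = (+0.19152,-0.17151,+0.96639); SVD([r₁ r₂ r₃]) → R = UVᵀ:
  R  [+0.74130 +0.64327 +0.19152]
  R  [-0.62004 +0.76559 -0.17151]
  R  [-0.25695 +0.00839 +0.96639]
t = (-0.01776, +0.15611, +0.66189) m
tr R = 2.473283; θ = arccos((tr R − 1)/2) = 0.742706 rad = 42.554°
axis k = ((R−Rᵀ)₃₂, (R−Rᵀ)₁₃, (R−Rᵀ)₂₁) / (2 sinθ) = (+0.133012, +0.331569, -0.934008)
rvec = θ·k = (+0.098789, +0.246258, -0.693693)

rvec=(0.0988, 0.2463, -0.6937) tvec=(-0.0178, 0.1561, 0.6619)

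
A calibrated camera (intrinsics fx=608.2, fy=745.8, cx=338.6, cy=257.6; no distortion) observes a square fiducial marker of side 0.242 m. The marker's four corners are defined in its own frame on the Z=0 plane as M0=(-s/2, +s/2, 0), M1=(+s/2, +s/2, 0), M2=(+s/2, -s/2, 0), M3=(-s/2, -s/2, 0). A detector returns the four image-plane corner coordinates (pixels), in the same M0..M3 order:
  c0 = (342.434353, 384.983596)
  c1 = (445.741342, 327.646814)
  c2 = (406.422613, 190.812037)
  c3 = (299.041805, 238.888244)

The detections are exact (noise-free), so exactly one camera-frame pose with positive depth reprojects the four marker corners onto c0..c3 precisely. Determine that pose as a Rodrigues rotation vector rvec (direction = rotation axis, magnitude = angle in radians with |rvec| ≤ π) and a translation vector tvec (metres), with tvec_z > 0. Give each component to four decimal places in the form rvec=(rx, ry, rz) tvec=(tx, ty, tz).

rvec=(-0.0061, -0.3585, -0.3525) tvec=(0.0723, 0.0441, 1.1969)

Intrinsics K: fx=608.2, fy=745.8, cx=338.6, cy=257.6
Marker side s = 0.242 m; corners in marker frame (Z=0):
  M0 = (-0.1210, +0.1210, 0)
  M1 = (+0.1210, +0.1210, 0)
  M2 = (+0.1210, -0.1210, 0)
  M3 = (-0.1210, -0.1210, 0)
Detected image corners:
  c0 = (342.434353, 384.983596) px
  c1 = (445.741342, 327.646814) px
  c2 = (406.422613, 190.812037) px
  c3 = (299.041805, 238.888244) px
Planar DLT: solve 8×8 A·h = b for H (H[2,2]=1):
  H  [+542.77285 +188.06077 +375.36209]
  H  [-135.67653 +597.25539 +285.06480]
  H  [+0.28793 +0.04677 +1.00000]
B = K⁻¹H; ‖b₁‖=0.835514, ‖b₂‖=0.835514; λ = 2/(‖b₁‖+‖b₂‖) = 1.196868, sign → tz>0 ⇒ λ=+1.196868
r₁ = λ·B[:,0] = (+0.87626,-0.33676,+0.34461); r₂ = λ·B[:,1] = (+0.33892,+0.93915,+0.05597)
r₃ = r₁×r₂ = (-0.34249,+0.06775,+0.93708); SVD([r₁ r₂ r₃]) → R = UVᵀ:
  R  [+0.87626 +0.33892 -0.34249]
  R  [-0.33676 +0.93915 +0.06775]
  R  [+0.34461 +0.05597 +0.93708]
t = (+0.07234, +0.04408, +1.19687) m
tr R = 2.752485; θ = arccos((tr R − 1)/2) = 0.502789 rad = 28.808°
axis k = ((R−Rᵀ)₃₂, (R−Rᵀ)₁₃, (R−Rᵀ)₂₁) / (2 sinθ) = (-0.012219, -0.712953, -0.701106)
rvec = θ·k = (-0.006144, -0.358464, -0.352508)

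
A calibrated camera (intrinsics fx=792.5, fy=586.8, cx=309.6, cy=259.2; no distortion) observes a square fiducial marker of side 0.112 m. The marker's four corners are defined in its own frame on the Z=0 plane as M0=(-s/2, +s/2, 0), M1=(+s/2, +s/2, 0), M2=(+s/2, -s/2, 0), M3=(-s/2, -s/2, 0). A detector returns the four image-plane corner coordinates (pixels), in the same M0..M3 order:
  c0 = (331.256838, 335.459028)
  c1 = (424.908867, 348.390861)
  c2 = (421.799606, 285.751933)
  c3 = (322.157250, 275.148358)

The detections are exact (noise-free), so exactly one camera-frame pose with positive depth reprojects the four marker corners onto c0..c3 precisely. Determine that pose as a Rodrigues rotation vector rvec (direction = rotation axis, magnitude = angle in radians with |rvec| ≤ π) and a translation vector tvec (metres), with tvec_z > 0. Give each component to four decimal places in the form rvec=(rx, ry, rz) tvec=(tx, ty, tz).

rvec=(0.5458, 0.4265, 0.0104) tvec=(0.0705, 0.0782, 0.8686)

Intrinsics K: fx=792.5, fy=586.8, cx=309.6, cy=259.2
Marker side s = 0.112 m; corners in marker frame (Z=0):
  M0 = (-0.0560, +0.0560, 0)
  M1 = (+0.0560, +0.0560, 0)
  M2 = (+0.0560, -0.0560, 0)
  M3 = (-0.0560, -0.0560, 0)
Detected image corners:
  c0 = (331.256838, 335.459028) px
  c1 = (424.908867, 348.390861) px
  c2 = (421.799606, 285.751933) px
  c3 = (322.157250, 275.148358) px
Planar DLT: solve 8×8 A·h = b for H (H[2,2]=1):
  H  [+693.46450 +273.36910 +373.91361]
  H  [-34.47908 +729.66880 +312.04087]
  H  [-0.44952 +0.58180 +1.00000]
B = K⁻¹H; ‖b₁‖=1.151293, ‖b₂‖=1.151293; λ = 2/(‖b₁‖+‖b₂‖) = 0.868588, sign → tz>0 ⇒ λ=+0.868588
r₁ = λ·B[:,0] = (+0.91258,+0.12143,-0.39045); r₂ = λ·B[:,1] = (+0.10220,+0.85685,+0.50534)
r₃ = r₁×r₂ = (+0.39592,-0.50107,+0.76953); SVD([r₁ r₂ r₃]) → R = UVᵀ:
  R  [+0.91258 +0.10220 +0.39592]
  R  [+0.12143 +0.85685 -0.50107]
  R  [-0.39045 +0.50534 +0.76953]
t = (+0.07049, +0.07822, +0.86859) m
tr R = 2.538954; θ = arccos((tr R − 1)/2) = 0.692774 rad = 39.693°
axis k = ((R−Rᵀ)₃₂, (R−Rᵀ)₁₃, (R−Rᵀ)₂₁) / (2 sinθ) = (+0.787891, +0.615630, +0.015060)
rvec = θ·k = (+0.545831, +0.426493, +0.010433)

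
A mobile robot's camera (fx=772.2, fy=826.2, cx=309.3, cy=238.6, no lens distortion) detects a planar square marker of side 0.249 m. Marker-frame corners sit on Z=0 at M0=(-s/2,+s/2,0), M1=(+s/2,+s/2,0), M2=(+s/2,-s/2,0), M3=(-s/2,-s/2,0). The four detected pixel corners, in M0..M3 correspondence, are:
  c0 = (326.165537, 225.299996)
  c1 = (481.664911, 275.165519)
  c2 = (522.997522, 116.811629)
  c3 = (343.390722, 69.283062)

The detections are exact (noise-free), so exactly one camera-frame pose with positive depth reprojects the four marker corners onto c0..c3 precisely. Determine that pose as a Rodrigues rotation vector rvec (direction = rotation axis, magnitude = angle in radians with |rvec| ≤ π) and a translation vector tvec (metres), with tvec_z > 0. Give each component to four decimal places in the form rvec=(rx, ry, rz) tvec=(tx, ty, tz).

rvec=(0.6179, 0.3398, 0.2002) tvec=(0.1520, -0.0837, 1.1083)

Intrinsics K: fx=772.2, fy=826.2, cx=309.3, cy=238.6
Marker side s = 0.249 m; corners in marker frame (Z=0):
  M0 = (-0.1245, +0.1245, 0)
  M1 = (+0.1245, +0.1245, 0)
  M2 = (+0.1245, -0.1245, 0)
  M3 = (-0.1245, -0.1245, 0)
Detected image corners:
  c0 = (326.165537, 225.299996) px
  c1 = (481.664911, 275.165519) px
  c2 = (522.997522, 116.811629) px
  c3 = (343.390722, 69.283062) px
Planar DLT: solve 8×8 A·h = b for H (H[2,2]=1):
  H  [+574.87247 +109.06826 +415.21158]
  H  [+157.01466 +723.52060 +176.22027]
  H  [-0.22646 +0.53826 +1.00000]
B = K⁻¹H; ‖b₁‖=0.902245, ‖b₂‖=0.902245; λ = 2/(‖b₁‖+‖b₂‖) = 1.108346, sign → tz>0 ⇒ λ=+1.108346
r₁ = λ·B[:,0] = (+0.92566,+0.28312,-0.25100); r₂ = λ·B[:,1] = (-0.08241,+0.79832,+0.59657)
r₃ = r₁×r₂ = (+0.36928,-0.53154,+0.76230); SVD([r₁ r₂ r₃]) → R = UVᵀ:
  R  [+0.92566 -0.08241 +0.36928]
  R  [+0.28312 +0.79832 -0.53154]
  R  [-0.25100 +0.59657 +0.76230]
t = (+0.15202, -0.08368, +1.10835) m
tr R = 2.486272; θ = arccos((tr R − 1)/2) = 0.733052 rad = 42.001°
axis k = ((R−Rᵀ)₃₂, (R−Rᵀ)₁₃, (R−Rᵀ)₂₁) / (2 sinθ) = (+0.842956, +0.463491, +0.273133)
rvec = θ·k = (+0.617930, +0.339763, +0.200221)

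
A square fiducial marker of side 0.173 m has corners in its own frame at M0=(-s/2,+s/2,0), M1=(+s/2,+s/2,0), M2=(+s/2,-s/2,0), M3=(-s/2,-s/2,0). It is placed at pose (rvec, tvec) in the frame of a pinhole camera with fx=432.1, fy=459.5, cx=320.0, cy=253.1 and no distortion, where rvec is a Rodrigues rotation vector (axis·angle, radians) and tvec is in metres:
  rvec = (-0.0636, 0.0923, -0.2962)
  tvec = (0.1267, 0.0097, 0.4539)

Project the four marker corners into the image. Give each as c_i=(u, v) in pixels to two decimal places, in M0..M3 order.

Intrinsics K: fx=432.1, fy=459.5, cx=320.0, cy=253.1
Marker side s = 0.173 m; corners in marker frame (Z=0):
  M0 = (-0.0865, +0.0865, 0)
  M1 = (+0.0865, +0.0865, 0)
  M2 = (+0.0865, -0.0865, 0)
  M3 = (-0.0865, -0.0865, 0)
rvec = (-0.0636, 0.0923, -0.2962), |rvec| = θ = 0.31670 rad = 18.146°
Rodrigues: sinθ=0.31143, 1−cosθ=0.04973; R = I + sinθ·[k]× + (1−cosθ)·[k]×²:
    [+0.95227 +0.28836 +0.10011]
    [-0.29418 +0.95449 +0.04899]
    [-0.08142 -0.07610 +0.99377]
t = (0.1267, 0.0097, 0.4539) m
M0: Pc = R·M0+t = (+0.06927, +0.11771, +0.45436); u = 432.1·(+0.06927)/0.45436 + 320.0 = 385.8778, v = 459.5·(+0.11771)/0.45436 + 253.1 = 372.1420
M1: Pc = R·M1+t = (+0.23402, +0.06682, +0.44027); u = 432.1·(+0.23402)/0.44027 + 320.0 = 549.6702, v = 459.5·(+0.06682)/0.44027 + 253.1 = 322.8344
M2: Pc = R·M2+t = (+0.18413, -0.09831, +0.45344); u = 432.1·(+0.18413)/0.45344 + 320.0 = 495.4631, v = 459.5·(-0.09831)/0.45344 + 253.1 = 153.4754
M3: Pc = R·M3+t = (+0.01938, -0.04742, +0.46753); u = 432.1·(+0.01938)/0.46753 + 320.0 = 337.9161, v = 459.5·(-0.04742)/0.46753 + 253.1 = 206.4973

c0=(385.88, 372.14) c1=(549.67, 322.83) c2=(495.46, 153.48) c3=(337.92, 206.50)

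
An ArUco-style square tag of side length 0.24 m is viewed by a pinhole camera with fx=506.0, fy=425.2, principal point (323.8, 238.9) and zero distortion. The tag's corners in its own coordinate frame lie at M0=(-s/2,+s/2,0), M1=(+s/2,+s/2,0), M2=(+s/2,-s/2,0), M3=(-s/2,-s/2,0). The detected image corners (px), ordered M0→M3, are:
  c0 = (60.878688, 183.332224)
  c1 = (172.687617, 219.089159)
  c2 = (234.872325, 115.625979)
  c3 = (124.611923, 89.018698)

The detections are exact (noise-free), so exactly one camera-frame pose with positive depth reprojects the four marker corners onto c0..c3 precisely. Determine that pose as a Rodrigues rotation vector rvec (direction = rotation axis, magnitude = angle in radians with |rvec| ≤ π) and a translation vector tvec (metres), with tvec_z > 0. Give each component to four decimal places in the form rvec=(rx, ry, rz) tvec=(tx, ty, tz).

Intrinsics K: fx=506.0, fy=425.2, cx=323.8, cy=238.9
Marker side s = 0.24 m; corners in marker frame (Z=0):
  M0 = (-0.1200, +0.1200, 0)
  M1 = (+0.1200, +0.1200, 0)
  M2 = (+0.1200, -0.1200, 0)
  M3 = (-0.1200, -0.1200, 0)
Detected image corners:
  c0 = (60.878688, 183.332224) px
  c1 = (172.687617, 219.089159) px
  c2 = (234.872325, 115.625979) px
  c3 = (124.611923, 89.018698) px
Planar DLT: solve 8×8 A·h = b for H (H[2,2]=1):
  H  [+416.36944 -297.25251 +147.07412]
  H  [+82.11291 +375.69691 +149.79095]
  H  [-0.31150 -0.23474 +1.00000]
B = K⁻¹H; ‖b₁‖=1.130244, ‖b₂‖=1.130244; λ = 2/(‖b₁‖+‖b₂‖) = 0.884765, sign → tz>0 ⇒ λ=+0.884765
r₁ = λ·B[:,0] = (+0.90441,+0.32571,-0.27561); r₂ = λ·B[:,1] = (-0.38686,+0.89845,-0.20769)
r₃ = r₁×r₂ = (+0.17997,+0.29445,+0.93857); SVD([r₁ r₂ r₃]) → R = UVᵀ:
  R  [+0.90441 -0.38686 +0.17997]
  R  [+0.32571 +0.89845 +0.29445]
  R  [-0.27561 -0.20769 +0.93857]
t = (-0.30901, -0.18542, +0.88476) m
tr R = 2.741422; θ = arccos((tr R − 1)/2) = 0.514151 rad = 29.459°
axis k = ((R−Rᵀ)₃₂, (R−Rᵀ)₁₃, (R−Rᵀ)₂₁) / (2 sinθ) = (-0.510519, +0.463178, +0.724456)
rvec = θ·k = (-0.262484, +0.238143, +0.372480)

rvec=(-0.2625, 0.2381, 0.3725) tvec=(-0.3090, -0.1854, 0.8848)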